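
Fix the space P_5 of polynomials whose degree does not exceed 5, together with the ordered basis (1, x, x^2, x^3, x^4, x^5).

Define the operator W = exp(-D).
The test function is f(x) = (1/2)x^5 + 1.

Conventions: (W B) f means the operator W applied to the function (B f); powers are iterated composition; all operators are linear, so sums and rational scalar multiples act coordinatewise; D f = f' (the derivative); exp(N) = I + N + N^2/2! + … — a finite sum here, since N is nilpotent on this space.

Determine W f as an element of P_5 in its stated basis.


the result is g(x) = (1/2)x^5 - (5/2)x^4 + 5x^3 - 5x^2 + (5/2)x + 1/2

order-1 term: -(5/2)x^4
order-2 term: 5x^3
order-3 term: -5x^2
order-4 term: (5/2)x
order-5 term: -1/2
the series for exp(-D) f terminates at order 5
exp(-D) f = (1/2)x^5 - (5/2)x^4 + 5x^3 - 5x^2 + (5/2)x + 1/2


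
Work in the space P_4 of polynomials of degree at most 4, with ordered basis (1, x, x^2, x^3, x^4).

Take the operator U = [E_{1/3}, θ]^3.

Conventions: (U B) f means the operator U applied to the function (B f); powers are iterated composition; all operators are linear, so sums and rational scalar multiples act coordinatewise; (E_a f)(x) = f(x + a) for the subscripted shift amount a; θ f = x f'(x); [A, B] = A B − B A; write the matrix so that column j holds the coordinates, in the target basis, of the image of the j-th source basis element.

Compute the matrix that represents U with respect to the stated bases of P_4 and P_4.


image of 1: 0
image of x: 0
image of x^2: 0
image of x^3: 2/9
image of x^4: (8/9)x + 8/9
each image's coordinates form column j of the matrix

the matrix is [[0, 0, 0, 2/9, 8/9]; [0, 0, 0, 0, 8/9]; [0, 0, 0, 0, 0]; [0, 0, 0, 0, 0]; [0, 0, 0, 0, 0]] (rows listed top to bottom)


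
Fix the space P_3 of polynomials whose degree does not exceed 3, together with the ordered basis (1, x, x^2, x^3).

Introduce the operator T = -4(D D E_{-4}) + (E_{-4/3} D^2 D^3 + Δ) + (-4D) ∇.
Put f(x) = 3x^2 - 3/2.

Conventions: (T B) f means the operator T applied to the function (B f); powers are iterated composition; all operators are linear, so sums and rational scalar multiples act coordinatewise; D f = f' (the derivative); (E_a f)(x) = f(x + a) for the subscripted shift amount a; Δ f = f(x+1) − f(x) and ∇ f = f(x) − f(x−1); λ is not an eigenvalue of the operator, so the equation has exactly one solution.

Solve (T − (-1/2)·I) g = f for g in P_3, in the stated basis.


write g with unknown coordinates in the stated basis and equate coefficients in (T − (-1/2)·I) g = f
solving from the highest basis element down gives g = 6x^2 - 24x + 225
check: T g = 12x - 114
so T g − (-1/2)·g = 3x^2 - 3/2 = f ✓

the result is g(x) = 6x^2 - 24x + 225


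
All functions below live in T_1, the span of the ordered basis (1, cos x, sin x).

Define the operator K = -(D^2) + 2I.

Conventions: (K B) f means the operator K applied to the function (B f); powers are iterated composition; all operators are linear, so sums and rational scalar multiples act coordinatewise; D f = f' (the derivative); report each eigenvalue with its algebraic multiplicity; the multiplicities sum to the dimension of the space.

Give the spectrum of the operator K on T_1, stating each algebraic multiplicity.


image of 1: 2
image of cos x: 3cos x
image of sin x: 3sin x
the matrix is diagonal; its diagonal is (2, 3, 3)
for a triangular matrix the eigenvalues are the diagonal entries, with algebraic multiplicity their repetition count

λ = 2 (multiplicity 1), λ = 3 (multiplicity 2)


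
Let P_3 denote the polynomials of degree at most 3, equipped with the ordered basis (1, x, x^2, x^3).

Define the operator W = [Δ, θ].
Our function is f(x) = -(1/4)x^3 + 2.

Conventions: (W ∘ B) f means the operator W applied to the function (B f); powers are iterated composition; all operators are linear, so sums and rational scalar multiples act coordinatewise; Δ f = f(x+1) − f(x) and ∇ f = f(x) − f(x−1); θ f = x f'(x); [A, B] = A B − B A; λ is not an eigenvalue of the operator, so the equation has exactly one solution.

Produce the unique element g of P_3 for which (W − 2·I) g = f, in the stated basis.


g(x) = (1/8)x^3 + (3/16)x^2 + (9/16)x - 11/32

write g with unknown coordinates in the stated basis and equate coefficients in (W − 2·I) g = f
solving from the highest basis element down gives g = (1/8)x^3 + (3/16)x^2 + (9/16)x - 11/32
check: W g = (3/8)x^2 + (9/8)x + 21/16
so W g − 2·g = -(1/4)x^3 + 2 = f ✓


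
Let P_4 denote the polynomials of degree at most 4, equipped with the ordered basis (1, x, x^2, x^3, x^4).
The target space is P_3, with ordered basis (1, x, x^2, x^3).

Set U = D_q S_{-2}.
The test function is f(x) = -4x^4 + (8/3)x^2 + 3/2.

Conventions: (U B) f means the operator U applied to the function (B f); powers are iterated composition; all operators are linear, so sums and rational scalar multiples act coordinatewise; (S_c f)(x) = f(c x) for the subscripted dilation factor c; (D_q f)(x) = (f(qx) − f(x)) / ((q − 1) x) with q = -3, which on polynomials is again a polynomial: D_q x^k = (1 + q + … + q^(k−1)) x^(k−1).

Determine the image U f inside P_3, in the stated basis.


S_{-2} f = -64x^4 + (32/3)x^2 + 3/2
D_q S_{-2} f = 1280x^3 - (64/3)x

the result is g(x) = 1280x^3 - (64/3)x


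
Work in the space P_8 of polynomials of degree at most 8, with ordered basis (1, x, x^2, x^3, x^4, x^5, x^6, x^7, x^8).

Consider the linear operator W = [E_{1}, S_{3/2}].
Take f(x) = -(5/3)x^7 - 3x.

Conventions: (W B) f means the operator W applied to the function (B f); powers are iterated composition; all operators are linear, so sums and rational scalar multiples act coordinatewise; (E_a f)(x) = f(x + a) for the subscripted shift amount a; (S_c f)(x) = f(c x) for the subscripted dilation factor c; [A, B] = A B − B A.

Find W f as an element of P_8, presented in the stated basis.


S_{3/2} f = -(3645/128)x^7 - (9/2)x
E_{1} S_{3/2} f = -(3645/128)x^7 - (25515/128)x^6 - (76545/128)x^5 - (127575/128)x^4 - (127575/128)x^3 - (76545/128)x^2 - (26091/128)x - 4221/128
E_{1} f = -(5/3)x^7 - (35/3)x^6 - 35x^5 - (175/3)x^4 - (175/3)x^3 - 35x^2 - (44/3)x - 14/3
S_{3/2} E_{1} f = -(3645/128)x^7 - (8505/64)x^6 - (8505/32)x^5 - (4725/16)x^4 - (1575/8)x^3 - (315/4)x^2 - 22x - 14/3
[E_{1}, S_{3/2}] f = -(8505/128)x^6 - (42525/128)x^5 - (89775/128)x^4 - (102375/128)x^3 - (66465/128)x^2 - (23275/128)x - 10871/384

the result is g(x) = -(8505/128)x^6 - (42525/128)x^5 - (89775/128)x^4 - (102375/128)x^3 - (66465/128)x^2 - (23275/128)x - 10871/384


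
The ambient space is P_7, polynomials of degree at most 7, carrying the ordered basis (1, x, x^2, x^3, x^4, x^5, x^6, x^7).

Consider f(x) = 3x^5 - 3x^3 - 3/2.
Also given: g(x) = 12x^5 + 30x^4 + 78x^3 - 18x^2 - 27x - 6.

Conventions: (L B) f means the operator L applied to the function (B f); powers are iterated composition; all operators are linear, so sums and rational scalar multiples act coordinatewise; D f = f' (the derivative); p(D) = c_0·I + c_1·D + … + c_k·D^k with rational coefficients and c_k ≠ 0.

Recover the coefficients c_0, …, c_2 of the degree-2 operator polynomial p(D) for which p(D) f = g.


D^0 f = 3x^5 - 3x^3 - 3/2
D^1 f = 15x^4 - 9x^2
D^2 f = 60x^3 - 18x
matching coefficients of g against c_0 f + c_1 Df + … from the top degree down determines the c_i
solution: c_0 = 4, c_1 = 2, c_2 = 3/2

c_0 = 4, c_1 = 2, c_2 = 3/2


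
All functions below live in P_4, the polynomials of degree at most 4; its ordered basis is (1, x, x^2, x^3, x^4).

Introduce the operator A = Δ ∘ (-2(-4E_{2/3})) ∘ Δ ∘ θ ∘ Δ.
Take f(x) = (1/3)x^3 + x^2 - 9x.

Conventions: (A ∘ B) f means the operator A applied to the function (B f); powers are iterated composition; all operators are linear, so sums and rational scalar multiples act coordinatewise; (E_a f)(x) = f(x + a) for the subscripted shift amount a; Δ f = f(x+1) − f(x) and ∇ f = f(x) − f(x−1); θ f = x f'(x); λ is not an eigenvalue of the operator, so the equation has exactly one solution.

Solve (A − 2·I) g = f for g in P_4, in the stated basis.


the image equals g(x) = -(1/6)x^3 - (1/2)x^2 + (9/2)x - 8

write g with unknown coordinates in the stated basis and equate coefficients in (A − 2·I) g = f
solving from the highest basis element down gives g = -(1/6)x^3 - (1/2)x^2 + (9/2)x - 8
check: A g = -16
so A g − 2·g = (1/3)x^3 + x^2 - 9x = f ✓


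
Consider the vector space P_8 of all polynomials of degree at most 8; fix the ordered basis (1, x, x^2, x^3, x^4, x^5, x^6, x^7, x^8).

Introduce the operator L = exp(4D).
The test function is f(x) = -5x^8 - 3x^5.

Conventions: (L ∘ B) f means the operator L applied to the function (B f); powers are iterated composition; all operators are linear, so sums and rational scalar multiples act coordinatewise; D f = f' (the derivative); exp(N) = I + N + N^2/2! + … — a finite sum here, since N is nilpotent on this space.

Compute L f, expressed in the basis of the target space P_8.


order-1 term: -160x^7 - 60x^4
order-2 term: -2240x^6 - 480x^3
order-3 term: -17920x^5 - 1920x^2
order-4 term: -89600x^4 - 3840x
order-5 term: -286720x^3 - 3072
order-6 term: -573440x^2
order-7 term: -655360x
order-8 term: -327680
the series for exp(4D) f terminates at order 8
exp(4D) f = -5x^8 - 160x^7 - 2240x^6 - 17923x^5 - 89660x^4 - 287200x^3 - 575360x^2 - 659200x - 330752

the result is g(x) = -5x^8 - 160x^7 - 2240x^6 - 17923x^5 - 89660x^4 - 287200x^3 - 575360x^2 - 659200x - 330752


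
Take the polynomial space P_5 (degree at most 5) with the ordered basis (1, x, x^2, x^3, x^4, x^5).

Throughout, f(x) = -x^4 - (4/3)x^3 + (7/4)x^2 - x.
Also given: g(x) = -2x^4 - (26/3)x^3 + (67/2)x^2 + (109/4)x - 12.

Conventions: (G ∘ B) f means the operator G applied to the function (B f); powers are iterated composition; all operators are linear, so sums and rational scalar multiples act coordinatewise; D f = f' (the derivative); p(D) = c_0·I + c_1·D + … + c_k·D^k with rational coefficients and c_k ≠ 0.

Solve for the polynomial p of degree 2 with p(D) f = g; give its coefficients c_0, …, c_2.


c_0 = 2, c_1 = 3/2, c_2 = -3

D^0 f = -x^4 - (4/3)x^3 + (7/4)x^2 - x
D^1 f = -4x^3 - 4x^2 + (7/2)x - 1
D^2 f = -12x^2 - 8x + 7/2
matching coefficients of g against c_0 f + c_1 Df + … from the top degree down determines the c_i
solution: c_0 = 2, c_1 = 3/2, c_2 = -3


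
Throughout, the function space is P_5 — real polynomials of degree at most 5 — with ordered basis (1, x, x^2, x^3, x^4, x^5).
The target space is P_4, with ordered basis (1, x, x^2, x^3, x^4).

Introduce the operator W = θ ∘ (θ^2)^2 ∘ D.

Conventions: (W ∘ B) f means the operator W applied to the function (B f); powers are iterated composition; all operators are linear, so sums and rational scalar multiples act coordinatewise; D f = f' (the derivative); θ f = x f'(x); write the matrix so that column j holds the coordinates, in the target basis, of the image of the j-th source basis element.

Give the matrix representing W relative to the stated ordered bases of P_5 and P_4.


image of 1: 0
image of x: 0
image of x^2: 2x
image of x^3: 96x^2
image of x^4: 972x^3
image of x^5: 5120x^4
each image's coordinates form column j of the matrix

the matrix is [[0, 0, 0, 0, 0, 0]; [0, 0, 2, 0, 0, 0]; [0, 0, 0, 96, 0, 0]; [0, 0, 0, 0, 972, 0]; [0, 0, 0, 0, 0, 5120]] (rows listed top to bottom)


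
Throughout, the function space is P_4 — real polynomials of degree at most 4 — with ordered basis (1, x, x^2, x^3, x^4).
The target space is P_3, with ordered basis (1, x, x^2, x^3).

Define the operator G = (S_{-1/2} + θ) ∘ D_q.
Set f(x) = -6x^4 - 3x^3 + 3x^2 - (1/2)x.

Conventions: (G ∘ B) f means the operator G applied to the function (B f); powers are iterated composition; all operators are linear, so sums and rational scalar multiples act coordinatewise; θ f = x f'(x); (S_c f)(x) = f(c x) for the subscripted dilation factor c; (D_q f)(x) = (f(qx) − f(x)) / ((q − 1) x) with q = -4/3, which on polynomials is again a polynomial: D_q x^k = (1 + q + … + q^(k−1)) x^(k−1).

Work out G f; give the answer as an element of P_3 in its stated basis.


D_q f = (50/9)x^3 - (13/3)x^2 - x - 1/2
S_{-1/2} D_q f = -(25/36)x^3 - (13/12)x^2 + (1/2)x - 1/2
θ D_q f = (50/3)x^3 - (26/3)x^2 - x
(S_{-1/2} + θ) D_q f = (575/36)x^3 - (39/4)x^2 - (1/2)x - 1/2

the result is g(x) = (575/36)x^3 - (39/4)x^2 - (1/2)x - 1/2


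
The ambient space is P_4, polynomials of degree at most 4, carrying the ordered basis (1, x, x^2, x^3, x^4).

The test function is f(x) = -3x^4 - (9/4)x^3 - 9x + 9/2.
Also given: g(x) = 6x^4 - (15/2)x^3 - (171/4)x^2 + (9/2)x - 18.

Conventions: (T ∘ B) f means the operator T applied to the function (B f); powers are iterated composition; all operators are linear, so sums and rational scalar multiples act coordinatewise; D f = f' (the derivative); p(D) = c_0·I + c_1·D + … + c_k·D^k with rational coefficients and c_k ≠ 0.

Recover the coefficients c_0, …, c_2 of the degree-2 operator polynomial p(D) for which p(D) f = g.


D^0 f = -3x^4 - (9/4)x^3 - 9x + 9/2
D^1 f = -12x^3 - (27/4)x^2 - 9
D^2 f = -36x^2 - (27/2)x
matching coefficients of g against c_0 f + c_1 Df + … from the top degree down determines the c_i
solution: c_0 = -2, c_1 = 1, c_2 = 1

p(D) = -2·I + D + D^2, i.e. c_0 = -2, c_1 = 1, c_2 = 1


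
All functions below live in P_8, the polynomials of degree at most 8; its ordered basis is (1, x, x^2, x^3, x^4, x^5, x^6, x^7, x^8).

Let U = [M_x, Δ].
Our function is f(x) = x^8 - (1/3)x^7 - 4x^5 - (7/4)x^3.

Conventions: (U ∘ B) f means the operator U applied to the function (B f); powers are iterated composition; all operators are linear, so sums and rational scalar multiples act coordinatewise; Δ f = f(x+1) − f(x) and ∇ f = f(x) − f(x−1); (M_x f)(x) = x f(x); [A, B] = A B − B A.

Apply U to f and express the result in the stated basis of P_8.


g(x) = -x^8 - (23/3)x^7 - (77/3)x^6 - 45x^5 - (115/3)x^4 - (31/12)x^3 + (97/4)x^2 + (235/12)x + 61/12

Δ f = 8x^7 + (77/3)x^6 + 49x^5 + (115/3)x^4 + (13/3)x^3 - (97/4)x^2 - (235/12)x - 61/12
M_x Δ f = 8x^8 + (77/3)x^7 + 49x^6 + (115/3)x^5 + (13/3)x^4 - (97/4)x^3 - (235/12)x^2 - (61/12)x
M_x f = x^9 - (1/3)x^8 - 4x^6 - (7/4)x^4
Δ M_x f = 9x^8 + (100/3)x^7 + (224/3)x^6 + (250/3)x^5 + (128/3)x^4 - (65/3)x^3 - (263/6)x^2 - (74/3)x - 61/12
[M_x, Δ] f = -x^8 - (23/3)x^7 - (77/3)x^6 - 45x^5 - (115/3)x^4 - (31/12)x^3 + (97/4)x^2 + (235/12)x + 61/12


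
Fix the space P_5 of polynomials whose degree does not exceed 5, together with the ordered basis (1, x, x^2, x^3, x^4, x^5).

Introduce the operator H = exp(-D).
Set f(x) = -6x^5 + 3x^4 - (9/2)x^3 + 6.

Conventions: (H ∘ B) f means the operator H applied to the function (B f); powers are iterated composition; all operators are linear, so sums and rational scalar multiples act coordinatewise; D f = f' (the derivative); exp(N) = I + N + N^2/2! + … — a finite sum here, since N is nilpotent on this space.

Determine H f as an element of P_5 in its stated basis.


order-1 term: 30x^4 - 12x^3 + (27/2)x^2
order-2 term: -60x^3 + 18x^2 - (27/2)x
order-3 term: 60x^2 - 12x + 9/2
order-4 term: -30x + 3
order-5 term: 6
the series for exp(-D) f terminates at order 5
exp(-D) f = -6x^5 + 33x^4 - (153/2)x^3 + (183/2)x^2 - (111/2)x + 39/2

the image equals g(x) = -6x^5 + 33x^4 - (153/2)x^3 + (183/2)x^2 - (111/2)x + 39/2


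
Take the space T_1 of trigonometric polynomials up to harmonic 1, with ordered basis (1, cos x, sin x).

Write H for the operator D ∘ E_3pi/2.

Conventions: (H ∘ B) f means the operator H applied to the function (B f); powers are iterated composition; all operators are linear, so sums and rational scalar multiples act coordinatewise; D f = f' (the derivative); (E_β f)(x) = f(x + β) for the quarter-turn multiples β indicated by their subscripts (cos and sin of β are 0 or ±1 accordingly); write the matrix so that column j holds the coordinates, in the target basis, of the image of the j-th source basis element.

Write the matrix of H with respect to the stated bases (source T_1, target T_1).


the matrix is [[0, 0, 0]; [0, 1, 0]; [0, 0, 1]] (rows listed top to bottom)

image of 1: 0
image of cos x: cos x
image of sin x: sin x
each image's coordinates form column j of the matrix


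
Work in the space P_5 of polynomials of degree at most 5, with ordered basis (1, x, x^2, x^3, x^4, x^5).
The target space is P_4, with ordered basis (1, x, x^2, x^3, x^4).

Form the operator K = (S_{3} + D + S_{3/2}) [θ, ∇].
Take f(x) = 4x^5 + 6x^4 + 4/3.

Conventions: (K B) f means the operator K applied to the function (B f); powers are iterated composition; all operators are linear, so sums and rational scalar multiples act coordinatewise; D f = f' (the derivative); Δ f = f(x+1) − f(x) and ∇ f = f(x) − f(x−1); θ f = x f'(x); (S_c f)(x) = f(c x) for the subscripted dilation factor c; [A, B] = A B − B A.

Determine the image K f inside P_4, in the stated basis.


g(x) = -(6885/4)x^4 + 1621x^3 - 372x^2 - 60x + 16

∇ f = 20x^4 - 16x^3 + 4x^2 + 4x - 2
θ ∇ f = 80x^4 - 48x^3 + 8x^2 + 4x
θ f = 20x^5 + 24x^4
∇ θ f = 100x^4 - 104x^3 + 56x^2 - 4x - 4
[θ, ∇] f = -20x^4 + 56x^3 - 48x^2 + 8x + 4
S_{3} [θ, ∇] f = -1620x^4 + 1512x^3 - 432x^2 + 24x + 4
D [θ, ∇] f = -80x^3 + 168x^2 - 96x + 8
S_{3/2} [θ, ∇] f = -(405/4)x^4 + 189x^3 - 108x^2 + 12x + 4
(S_{3} + D + S_{3/2}) [θ, ∇] f = -(6885/4)x^4 + 1621x^3 - 372x^2 - 60x + 16


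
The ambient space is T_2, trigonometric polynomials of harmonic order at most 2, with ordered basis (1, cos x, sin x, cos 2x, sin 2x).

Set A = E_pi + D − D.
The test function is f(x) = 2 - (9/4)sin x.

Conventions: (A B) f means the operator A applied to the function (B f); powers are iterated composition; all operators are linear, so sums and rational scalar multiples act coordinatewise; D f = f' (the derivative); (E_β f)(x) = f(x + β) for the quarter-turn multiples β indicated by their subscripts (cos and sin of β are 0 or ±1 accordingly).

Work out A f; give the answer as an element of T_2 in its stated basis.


the result is g(x) = 2 + (9/4)sin x

E_pi f = 2 + (9/4)sin x
D f = -(9/4)cos x
D f = -(9/4)cos x
(-D) f = (9/4)cos x
(E_pi + D − D) f = 2 + (9/4)sin x


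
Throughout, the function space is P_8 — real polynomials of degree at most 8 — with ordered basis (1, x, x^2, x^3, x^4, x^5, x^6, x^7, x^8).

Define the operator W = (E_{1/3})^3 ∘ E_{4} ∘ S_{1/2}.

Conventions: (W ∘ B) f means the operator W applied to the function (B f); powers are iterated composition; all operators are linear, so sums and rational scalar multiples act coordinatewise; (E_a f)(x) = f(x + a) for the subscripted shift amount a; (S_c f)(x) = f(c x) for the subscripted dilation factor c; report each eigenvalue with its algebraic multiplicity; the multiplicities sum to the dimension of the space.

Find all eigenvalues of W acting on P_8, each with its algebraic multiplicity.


image of 1: 1
image of x: (1/2)x + 5/2
image of x^2: (1/4)x^2 + (5/2)x + 25/4
image of x^3: (1/8)x^3 + (15/8)x^2 + (75/8)x + 125/8
image of x^4: (1/16)x^4 + (5/4)x^3 + (75/8)x^2 + (125/4)x + 625/16
image of x^5: (1/32)x^5 + (25/32)x^4 + (125/16)x^3 + (625/16)x^2 + (3125/32)x + 3125/32
image of x^6: (1/64)x^6 + (15/32)x^5 + (375/64)x^4 + (625/16)x^3 + (9375/64)x^2 + (9375/32)x + 15625/64
image of x^7: (1/128)x^7 + (35/128)x^6 + (525/128)x^5 + (4375/128)x^4 + (21875/128)x^3 + (65625/128)x^2 + (109375/128)x + 78125/128
image of x^8: (1/256)x^8 + (5/32)x^7 + (175/64)x^6 + (875/32)x^5 + (21875/128)x^4 + (21875/32)x^3 + (109375/64)x^2 + (78125/32)x + 390625/256
the matrix is upper triangular; its diagonal is (1, 1/2, 1/4, 1/8, 1/16, 1/32, 1/64, 1/128, 1/256)
for a triangular matrix the eigenvalues are the diagonal entries, with algebraic multiplicity their repetition count

λ = 1/256 (multiplicity 1), λ = 1/128 (multiplicity 1), λ = 1/64 (multiplicity 1), λ = 1/32 (multiplicity 1), λ = 1/16 (multiplicity 1), λ = 1/8 (multiplicity 1), λ = 1/4 (multiplicity 1), λ = 1/2 (multiplicity 1), λ = 1 (multiplicity 1)


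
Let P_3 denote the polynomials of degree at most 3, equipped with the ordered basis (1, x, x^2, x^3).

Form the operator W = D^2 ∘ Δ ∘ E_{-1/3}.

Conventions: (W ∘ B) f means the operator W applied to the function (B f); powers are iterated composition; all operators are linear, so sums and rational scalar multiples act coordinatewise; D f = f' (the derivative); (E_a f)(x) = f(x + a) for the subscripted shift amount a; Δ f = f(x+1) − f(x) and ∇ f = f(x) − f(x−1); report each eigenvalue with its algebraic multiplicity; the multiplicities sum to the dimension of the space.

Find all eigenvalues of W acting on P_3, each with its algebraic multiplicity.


image of 1: 0
image of x: 0
image of x^2: 0
image of x^3: 6
the matrix is upper triangular; its diagonal is (0, 0, 0, 0)
for a triangular matrix the eigenvalues are the diagonal entries, with algebraic multiplicity their repetition count

λ = 0 (multiplicity 4)


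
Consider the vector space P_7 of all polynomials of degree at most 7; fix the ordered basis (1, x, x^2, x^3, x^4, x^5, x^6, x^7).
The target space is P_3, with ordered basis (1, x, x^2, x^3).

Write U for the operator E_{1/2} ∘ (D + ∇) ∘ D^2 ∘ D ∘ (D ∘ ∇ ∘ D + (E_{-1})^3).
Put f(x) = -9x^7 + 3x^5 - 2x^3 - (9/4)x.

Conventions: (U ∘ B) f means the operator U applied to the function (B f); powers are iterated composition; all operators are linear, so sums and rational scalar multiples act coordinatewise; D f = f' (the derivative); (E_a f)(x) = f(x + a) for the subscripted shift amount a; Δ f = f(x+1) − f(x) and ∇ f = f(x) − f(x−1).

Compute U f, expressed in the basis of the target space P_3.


g(x) = -15120x^3 + 124740x^2 - 347040x + 235215

D f = -63x^6 + 15x^4 - 6x^2 - 9/4
∇ D f = -378x^5 + 945x^4 - 1200x^3 + 855x^2 - 330x + 54
D ∇ D f = -1890x^4 + 3780x^3 - 3600x^2 + 1710x - 330
E_{-1} f = -9x^7 + 63x^6 - 186x^5 + 300x^4 - 287x^3 + 165x^2 - (225/4)x + 41/4
E_{-1} E_{-1} f = -9x^7 + 126x^6 - 753x^5 + 2490x^4 - 4922x^3 + 5820x^2 - (15273/4)x + 2153/2
E_{-1} E_{-1} E_{-1} f = -9x^7 + 189x^6 - 1698x^5 + 8460x^4 - 25247x^3 + 45135x^2 - (179073/4)x + 76059/4
(D ∘ ∇ ∘ D + (E_{-1})^3) f = -9x^7 + 189x^6 - 1698x^5 + 6570x^4 - 21467x^3 + 41535x^2 - (172233/4)x + 74739/4
D (D ∘ ∇ ∘ D + (E_{-1})^3) f = -63x^6 + 1134x^5 - 8490x^4 + 26280x^3 - 64401x^2 + 83070x - 172233/4
D D (D ∘ ∇ ∘ D + (E_{-1})^3) f = -378x^5 + 5670x^4 - 33960x^3 + 78840x^2 - 128802x + 83070
D D D (D ∘ ∇ ∘ D + (E_{-1})^3) f = -1890x^4 + 22680x^3 - 101880x^2 + 157680x - 128802
D D^2 D (D ∘ ∇ ∘ D + (E_{-1})^3) f = -7560x^3 + 68040x^2 - 203760x + 157680
∇ D^2 D (D ∘ ∇ ∘ D + (E_{-1})^3) f = -7560x^3 + 79380x^2 - 279360x + 284130
(D + ∇) D^2 D (D ∘ ∇ ∘ D + (E_{-1})^3) f = -15120x^3 + 147420x^2 - 483120x + 441810
E_{1/2} ((D + ∇) ∘ D^2) D (D ∘ ∇ ∘ D + (E_{-1})^3) f = -15120x^3 + 124740x^2 - 347040x + 235215


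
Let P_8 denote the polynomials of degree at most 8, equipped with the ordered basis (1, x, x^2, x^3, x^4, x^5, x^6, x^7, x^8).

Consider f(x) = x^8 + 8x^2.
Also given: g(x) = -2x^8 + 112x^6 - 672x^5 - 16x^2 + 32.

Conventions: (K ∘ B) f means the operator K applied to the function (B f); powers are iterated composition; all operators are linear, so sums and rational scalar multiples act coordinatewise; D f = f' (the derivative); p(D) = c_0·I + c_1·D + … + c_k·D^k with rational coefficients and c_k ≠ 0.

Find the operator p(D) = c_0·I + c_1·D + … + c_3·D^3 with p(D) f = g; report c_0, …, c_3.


p(D) = -2·I + 2·D^2 − 2·D^3, i.e. c_0 = -2, c_1 = 0, c_2 = 2, c_3 = -2

D^0 f = x^8 + 8x^2
D^1 f = 8x^7 + 16x
D^2 f = 56x^6 + 16
D^3 f = 336x^5
matching coefficients of g against c_0 f + c_1 Df + … from the top degree down determines the c_i
solution: c_0 = -2, c_1 = 0, c_2 = 2, c_3 = -2


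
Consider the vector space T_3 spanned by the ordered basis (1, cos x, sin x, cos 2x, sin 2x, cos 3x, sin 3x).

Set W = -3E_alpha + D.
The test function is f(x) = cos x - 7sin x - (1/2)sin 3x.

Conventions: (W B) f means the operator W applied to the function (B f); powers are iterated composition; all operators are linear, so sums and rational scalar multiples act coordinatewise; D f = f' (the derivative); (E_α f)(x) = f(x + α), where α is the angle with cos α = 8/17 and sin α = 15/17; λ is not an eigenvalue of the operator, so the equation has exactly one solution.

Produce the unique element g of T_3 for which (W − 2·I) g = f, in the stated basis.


the result is g(x) = -(127/122)cos x + (189/122)sin x + (2028/14585)cos 3x - (2419/58340)sin 3x

write g with unknown coordinates in the stated basis and equate coefficients in (W − 2·I) g = f
solving from the highest basis element down gives g = -(127/122)cos x + (189/122)sin x + (2028/14585)cos 3x - (2419/58340)sin 3x
check: W g = -(66/61)cos x - (238/61)sin x + (4056/14585)cos 3x - (8502/14585)sin 3x
so W g − 2·g = cos x - 7sin x - (1/2)sin 3x = f ✓


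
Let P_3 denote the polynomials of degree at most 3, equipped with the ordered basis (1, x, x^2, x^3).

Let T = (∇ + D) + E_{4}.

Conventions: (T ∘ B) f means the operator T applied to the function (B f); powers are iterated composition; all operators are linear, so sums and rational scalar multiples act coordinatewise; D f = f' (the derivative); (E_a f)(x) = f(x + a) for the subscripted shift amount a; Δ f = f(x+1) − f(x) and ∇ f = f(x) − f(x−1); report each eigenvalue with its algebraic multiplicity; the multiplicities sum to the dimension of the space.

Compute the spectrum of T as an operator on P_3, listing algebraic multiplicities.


λ = 1 (multiplicity 4)

image of 1: 1
image of x: x + 6
image of x^2: x^2 + 12x + 15
image of x^3: x^3 + 18x^2 + 45x + 65
the matrix is upper triangular; its diagonal is (1, 1, 1, 1)
for a triangular matrix the eigenvalues are the diagonal entries, with algebraic multiplicity their repetition count


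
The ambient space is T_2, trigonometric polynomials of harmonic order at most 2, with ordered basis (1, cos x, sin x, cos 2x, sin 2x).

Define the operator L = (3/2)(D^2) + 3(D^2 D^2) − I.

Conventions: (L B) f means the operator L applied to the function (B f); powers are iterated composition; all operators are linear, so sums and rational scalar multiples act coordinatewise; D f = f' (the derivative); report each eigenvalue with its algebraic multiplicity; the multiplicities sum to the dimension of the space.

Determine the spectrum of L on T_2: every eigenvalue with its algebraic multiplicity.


λ = -1 (multiplicity 1), λ = 1/2 (multiplicity 2), λ = 41 (multiplicity 2)

image of 1: -1
image of cos x: (1/2)cos x
image of sin x: (1/2)sin x
image of cos 2x: 41cos 2x
image of sin 2x: 41sin 2x
the matrix is diagonal; its diagonal is (-1, 1/2, 1/2, 41, 41)
for a triangular matrix the eigenvalues are the diagonal entries, with algebraic multiplicity their repetition count


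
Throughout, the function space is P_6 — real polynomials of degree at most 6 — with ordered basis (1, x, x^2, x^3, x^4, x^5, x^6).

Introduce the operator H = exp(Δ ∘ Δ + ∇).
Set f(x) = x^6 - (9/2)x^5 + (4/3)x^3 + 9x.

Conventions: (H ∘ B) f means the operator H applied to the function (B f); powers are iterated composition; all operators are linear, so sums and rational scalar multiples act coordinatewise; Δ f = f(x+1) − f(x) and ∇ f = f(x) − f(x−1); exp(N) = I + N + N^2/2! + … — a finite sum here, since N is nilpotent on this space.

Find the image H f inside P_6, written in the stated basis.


the result is g(x) = x^6 + (3/2)x^5 + (15/2)x^4 + (394/3)x^3 + 274x^2 + (883/2)x + 1823/3

order-1 term: 6x^5 - (15/2)x^4 + 95x^3 - 116x^2 - (205/2)x - 361/6
order-2 term: 15x^4 + 15x^3 + 330x^2 + (233/2)x + 535/2
order-3 term: 20x^3 + 45x^2 + 375x + 1493/6
order-4 term: 15x^2 + (75/2)x + 140
order-5 term: 6x + 21/2
order-6 term: 1
the series for exp(Δ ∘ Δ + ∇) f terminates at order 6
exp(Δ ∘ Δ + ∇) f = x^6 + (3/2)x^5 + (15/2)x^4 + (394/3)x^3 + 274x^2 + (883/2)x + 1823/3


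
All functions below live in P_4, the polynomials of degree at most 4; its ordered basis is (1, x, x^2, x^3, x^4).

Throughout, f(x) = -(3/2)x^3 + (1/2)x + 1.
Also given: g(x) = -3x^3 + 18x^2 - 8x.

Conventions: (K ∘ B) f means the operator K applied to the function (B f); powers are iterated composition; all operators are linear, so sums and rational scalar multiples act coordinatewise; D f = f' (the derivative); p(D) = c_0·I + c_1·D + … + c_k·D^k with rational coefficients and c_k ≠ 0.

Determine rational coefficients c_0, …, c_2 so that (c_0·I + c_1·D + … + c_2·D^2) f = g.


D^0 f = -(3/2)x^3 + (1/2)x + 1
D^1 f = -(9/2)x^2 + 1/2
D^2 f = -9x
matching coefficients of g against c_0 f + c_1 Df + … from the top degree down determines the c_i
solution: c_0 = 2, c_1 = -4, c_2 = 1

c_0 = 2, c_1 = -4, c_2 = 1


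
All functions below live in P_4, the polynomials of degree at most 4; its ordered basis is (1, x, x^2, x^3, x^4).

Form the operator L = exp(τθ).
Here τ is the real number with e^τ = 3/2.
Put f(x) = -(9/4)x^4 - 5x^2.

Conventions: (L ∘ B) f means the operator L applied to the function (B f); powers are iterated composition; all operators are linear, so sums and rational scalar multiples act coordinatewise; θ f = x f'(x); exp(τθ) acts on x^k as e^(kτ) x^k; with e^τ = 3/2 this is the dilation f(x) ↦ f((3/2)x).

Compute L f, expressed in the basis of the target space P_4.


exp(τθ) x^k = e^(kτ) x^k; with e^τ = 3/2 this sends x^k to (3/2)^k x^k
x^2 ↦ 9/4 x^2
x^4 ↦ 81/16 x^4
applying this coordinatewise to f: exp(τθ) f = -(729/64)x^4 - (45/4)x^2

g(x) = -(729/64)x^4 - (45/4)x^2


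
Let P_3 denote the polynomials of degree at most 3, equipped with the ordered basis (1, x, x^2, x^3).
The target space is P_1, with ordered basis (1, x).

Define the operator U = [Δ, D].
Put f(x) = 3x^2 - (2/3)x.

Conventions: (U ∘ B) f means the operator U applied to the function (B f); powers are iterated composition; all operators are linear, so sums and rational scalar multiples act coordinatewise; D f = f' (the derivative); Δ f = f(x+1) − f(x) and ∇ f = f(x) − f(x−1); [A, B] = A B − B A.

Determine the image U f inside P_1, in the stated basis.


g(x) = 0

D f = 6x - 2/3
Δ D f = 6
Δ f = 6x + 7/3
D Δ f = 6
[Δ, D] f = 0


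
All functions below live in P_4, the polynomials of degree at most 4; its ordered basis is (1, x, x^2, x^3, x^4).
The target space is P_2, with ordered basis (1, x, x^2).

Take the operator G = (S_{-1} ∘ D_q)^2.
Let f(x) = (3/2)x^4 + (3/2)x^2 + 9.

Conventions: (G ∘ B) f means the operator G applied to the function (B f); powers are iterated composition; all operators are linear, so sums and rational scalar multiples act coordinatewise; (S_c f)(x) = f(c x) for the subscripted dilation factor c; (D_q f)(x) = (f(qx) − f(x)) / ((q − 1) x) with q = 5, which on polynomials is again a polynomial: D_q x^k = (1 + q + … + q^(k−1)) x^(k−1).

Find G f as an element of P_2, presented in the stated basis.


D_q f = 234x^3 + 9x
S_{-1} D_q f = -234x^3 - 9x
D_q (S_{-1} ∘ D_q) f = -7254x^2 - 9
S_{-1} D_q (S_{-1} ∘ D_q) f = -7254x^2 - 9

the image equals g(x) = -7254x^2 - 9


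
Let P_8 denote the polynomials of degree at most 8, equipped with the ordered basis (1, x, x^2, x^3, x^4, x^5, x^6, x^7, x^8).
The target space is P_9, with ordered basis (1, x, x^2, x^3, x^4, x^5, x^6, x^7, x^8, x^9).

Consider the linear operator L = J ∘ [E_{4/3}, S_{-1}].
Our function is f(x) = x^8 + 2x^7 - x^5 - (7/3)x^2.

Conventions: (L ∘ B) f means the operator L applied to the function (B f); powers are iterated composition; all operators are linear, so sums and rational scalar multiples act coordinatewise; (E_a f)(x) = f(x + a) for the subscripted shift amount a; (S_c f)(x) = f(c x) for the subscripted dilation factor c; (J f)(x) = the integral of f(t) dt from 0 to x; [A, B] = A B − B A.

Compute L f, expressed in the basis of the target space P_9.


S_{-1} f = x^8 - 2x^7 + x^5 - (7/3)x^2
E_{4/3} S_{-1} f = x^8 + (26/3)x^7 + (280/9)x^6 + (1595/27)x^5 + (5020/81)x^4 + (7904/243)x^3 + (1243/729)x^2 - (20008/2187)x - 32336/6561
E_{4/3} f = x^8 + (38/3)x^7 + (616/9)x^6 + (5573/27)x^5 + (30820/81)x^4 + (106784/243)x^3 + (224731/729)x^2 + (254936/2187)x + 108976/6561
S_{-1} E_{4/3} f = x^8 - (38/3)x^7 + (616/9)x^6 - (5573/27)x^5 + (30820/81)x^4 - (106784/243)x^3 + (224731/729)x^2 - (254936/2187)x + 108976/6561
[E_{4/3}, S_{-1}] f = (64/3)x^7 - (112/3)x^6 + (7168/27)x^5 - (8600/27)x^4 + (114688/243)x^3 - (24832/81)x^2 + (234928/2187)x - 47104/2187
J [E_{4/3}, S_{-1}] f = (8/3)x^8 - (16/3)x^7 + (3584/81)x^6 - (1720/27)x^5 + (28672/243)x^4 - (24832/243)x^3 + (117464/2187)x^2 - (47104/2187)x

the image equals g(x) = (8/3)x^8 - (16/3)x^7 + (3584/81)x^6 - (1720/27)x^5 + (28672/243)x^4 - (24832/243)x^3 + (117464/2187)x^2 - (47104/2187)x


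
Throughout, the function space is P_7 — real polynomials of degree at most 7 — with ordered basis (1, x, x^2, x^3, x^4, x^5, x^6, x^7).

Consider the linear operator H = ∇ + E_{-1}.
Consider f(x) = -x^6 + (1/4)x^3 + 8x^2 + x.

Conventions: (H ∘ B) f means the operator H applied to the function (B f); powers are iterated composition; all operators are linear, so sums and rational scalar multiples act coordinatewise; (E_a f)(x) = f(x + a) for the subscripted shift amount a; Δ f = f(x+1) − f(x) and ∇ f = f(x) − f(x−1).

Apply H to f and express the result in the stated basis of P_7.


g(x) = -x^6 + (1/4)x^3 + 8x^2 + x

∇ f = -6x^5 + 15x^4 - 20x^3 + (63/4)x^2 + (37/4)x - 23/4
E_{-1} f = -x^6 + 6x^5 - 15x^4 + (81/4)x^3 - (31/4)x^2 - (33/4)x + 23/4
(∇ + E_{-1}) f = -x^6 + (1/4)x^3 + 8x^2 + x


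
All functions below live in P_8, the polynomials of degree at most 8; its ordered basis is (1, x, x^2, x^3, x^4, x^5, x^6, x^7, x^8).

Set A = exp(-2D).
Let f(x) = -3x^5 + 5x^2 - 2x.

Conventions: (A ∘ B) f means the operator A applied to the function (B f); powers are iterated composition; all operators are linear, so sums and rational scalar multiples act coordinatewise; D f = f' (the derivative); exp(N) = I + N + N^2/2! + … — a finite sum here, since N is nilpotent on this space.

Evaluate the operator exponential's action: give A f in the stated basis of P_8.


the image equals g(x) = -3x^5 + 30x^4 - 120x^3 + 245x^2 - 262x + 120

order-1 term: 30x^4 - 20x + 4
order-2 term: -120x^3 + 20
order-3 term: 240x^2
order-4 term: -240x
order-5 term: 96
the series for exp(-2D) f terminates at order 5
exp(-2D) f = -3x^5 + 30x^4 - 120x^3 + 245x^2 - 262x + 120


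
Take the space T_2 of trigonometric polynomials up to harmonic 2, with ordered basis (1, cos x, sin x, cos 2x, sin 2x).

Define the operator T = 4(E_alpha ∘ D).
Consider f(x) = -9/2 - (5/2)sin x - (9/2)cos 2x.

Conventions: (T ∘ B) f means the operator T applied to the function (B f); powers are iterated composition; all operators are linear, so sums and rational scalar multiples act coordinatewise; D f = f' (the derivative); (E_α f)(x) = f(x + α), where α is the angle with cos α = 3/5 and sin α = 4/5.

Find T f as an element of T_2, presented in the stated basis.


the image equals g(x) = -6cos x + 8sin x + (864/25)cos 2x - (252/25)sin 2x

D f = -(5/2)cos x + 9sin 2x
E_alpha D f = -(3/2)cos x + 2sin x + (216/25)cos 2x - (63/25)sin 2x
(4(E_alpha ∘ D)) f = -6cos x + 8sin x + (864/25)cos 2x - (252/25)sin 2x


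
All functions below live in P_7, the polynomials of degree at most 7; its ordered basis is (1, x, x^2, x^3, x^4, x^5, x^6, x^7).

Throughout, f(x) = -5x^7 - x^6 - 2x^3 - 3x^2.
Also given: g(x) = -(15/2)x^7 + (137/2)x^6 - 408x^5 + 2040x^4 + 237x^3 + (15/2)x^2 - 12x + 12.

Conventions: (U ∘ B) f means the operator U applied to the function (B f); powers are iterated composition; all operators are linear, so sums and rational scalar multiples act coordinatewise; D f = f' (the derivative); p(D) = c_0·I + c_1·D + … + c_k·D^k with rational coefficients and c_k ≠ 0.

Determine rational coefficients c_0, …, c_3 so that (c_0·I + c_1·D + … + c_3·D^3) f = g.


D^0 f = -5x^7 - x^6 - 2x^3 - 3x^2
D^1 f = -35x^6 - 6x^5 - 6x^2 - 6x
D^2 f = -210x^5 - 30x^4 - 12x - 6
D^3 f = -1050x^4 - 120x^3 - 12
matching coefficients of g against c_0 f + c_1 Df + … from the top degree down determines the c_i
solution: c_0 = 3/2, c_1 = -2, c_2 = 2, c_3 = -2

c_0 = 3/2, c_1 = -2, c_2 = 2, c_3 = -2


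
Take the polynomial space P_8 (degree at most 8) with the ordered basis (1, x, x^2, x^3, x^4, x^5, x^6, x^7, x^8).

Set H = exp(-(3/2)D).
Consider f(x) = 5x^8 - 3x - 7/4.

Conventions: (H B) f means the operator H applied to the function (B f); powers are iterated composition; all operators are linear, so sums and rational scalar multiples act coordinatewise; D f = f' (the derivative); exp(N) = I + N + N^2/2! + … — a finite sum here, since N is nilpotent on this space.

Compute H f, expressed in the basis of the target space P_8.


g(x) = 5x^8 - 60x^7 + 315x^6 - 945x^5 + (14175/8)x^4 - (8505/4)x^3 + (25515/16)x^2 - (10983/16)x + 33509/256

order-1 term: -60x^7 + 9/2
order-2 term: 315x^6
order-3 term: -945x^5
order-4 term: (14175/8)x^4
order-5 term: -(8505/4)x^3
order-6 term: (25515/16)x^2
order-7 term: -(10935/16)x
order-8 term: 32805/256
the series for exp(-(3/2)D) f terminates at order 8
exp(-(3/2)D) f = 5x^8 - 60x^7 + 315x^6 - 945x^5 + (14175/8)x^4 - (8505/4)x^3 + (25515/16)x^2 - (10983/16)x + 33509/256


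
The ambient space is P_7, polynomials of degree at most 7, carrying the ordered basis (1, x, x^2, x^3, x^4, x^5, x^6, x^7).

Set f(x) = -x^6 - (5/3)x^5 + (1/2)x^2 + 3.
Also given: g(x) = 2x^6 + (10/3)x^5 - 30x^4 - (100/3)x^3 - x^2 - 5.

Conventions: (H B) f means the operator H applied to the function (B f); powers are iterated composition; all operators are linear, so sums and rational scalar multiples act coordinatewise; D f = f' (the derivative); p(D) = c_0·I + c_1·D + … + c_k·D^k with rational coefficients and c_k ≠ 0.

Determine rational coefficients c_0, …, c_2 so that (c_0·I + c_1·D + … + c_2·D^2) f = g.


D^0 f = -x^6 - (5/3)x^5 + (1/2)x^2 + 3
D^1 f = -6x^5 - (25/3)x^4 + x
D^2 f = -30x^4 - (100/3)x^3 + 1
matching coefficients of g against c_0 f + c_1 Df + … from the top degree down determines the c_i
solution: c_0 = -2, c_1 = 0, c_2 = 1

p(D) = -2·I + D^2, i.e. c_0 = -2, c_1 = 0, c_2 = 1


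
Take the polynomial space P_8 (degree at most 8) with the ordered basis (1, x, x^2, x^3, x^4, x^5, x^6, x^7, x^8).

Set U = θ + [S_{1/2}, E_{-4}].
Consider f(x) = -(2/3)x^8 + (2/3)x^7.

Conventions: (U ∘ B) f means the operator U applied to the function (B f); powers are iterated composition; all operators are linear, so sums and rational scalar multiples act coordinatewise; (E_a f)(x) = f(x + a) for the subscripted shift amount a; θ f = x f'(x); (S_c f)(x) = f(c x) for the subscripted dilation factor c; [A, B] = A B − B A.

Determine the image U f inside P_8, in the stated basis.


the image equals g(x) = -(16/3)x^8 + (19/4)x^7 - (175/48)x^6 + (847/12)x^5 - (2345/3)x^4 + (15988/3)x^3 - 22288x^2 + (158272/3)x - 163072/3

θ f = -(16/3)x^8 + (14/3)x^7
E_{-4} f = -(2/3)x^8 + 22x^7 - (952/3)x^6 + (7840/3)x^5 - 13440x^4 + (132608/3)x^3 - (272384/3)x^2 + 106496x - 163840/3
S_{1/2} E_{-4} f = -(1/384)x^8 + (11/64)x^7 - (119/24)x^6 + (245/3)x^5 - 840x^4 + (16576/3)x^3 - (68096/3)x^2 + 53248x - 163840/3
S_{1/2} f = -(1/384)x^8 + (1/192)x^7
E_{-4} S_{1/2} f = -(1/384)x^8 + (17/192)x^7 - (21/16)x^6 + (133/12)x^5 - (175/3)x^4 + 196x^3 - (1232/3)x^2 + (1472/3)x - 256
[S_{1/2}, E_{-4}] f = (1/12)x^7 - (175/48)x^6 + (847/12)x^5 - (2345/3)x^4 + (15988/3)x^3 - 22288x^2 + (158272/3)x - 163072/3
(θ + [S_{1/2}, E_{-4}]) f = -(16/3)x^8 + (19/4)x^7 - (175/48)x^6 + (847/12)x^5 - (2345/3)x^4 + (15988/3)x^3 - 22288x^2 + (158272/3)x - 163072/3


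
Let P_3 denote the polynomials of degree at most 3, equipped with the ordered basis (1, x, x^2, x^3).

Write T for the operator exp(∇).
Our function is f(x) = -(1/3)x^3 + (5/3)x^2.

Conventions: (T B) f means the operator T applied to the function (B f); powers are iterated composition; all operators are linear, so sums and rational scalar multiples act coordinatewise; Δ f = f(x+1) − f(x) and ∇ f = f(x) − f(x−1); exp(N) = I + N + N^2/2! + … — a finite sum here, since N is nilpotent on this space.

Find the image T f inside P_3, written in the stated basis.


order-1 term: -x^2 + (13/3)x - 2
order-2 term: -x + 8/3
order-3 term: -1/3
the series for exp(∇) f terminates at order 3
exp(∇) f = -(1/3)x^3 + (2/3)x^2 + (10/3)x + 1/3

the result is g(x) = -(1/3)x^3 + (2/3)x^2 + (10/3)x + 1/3
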